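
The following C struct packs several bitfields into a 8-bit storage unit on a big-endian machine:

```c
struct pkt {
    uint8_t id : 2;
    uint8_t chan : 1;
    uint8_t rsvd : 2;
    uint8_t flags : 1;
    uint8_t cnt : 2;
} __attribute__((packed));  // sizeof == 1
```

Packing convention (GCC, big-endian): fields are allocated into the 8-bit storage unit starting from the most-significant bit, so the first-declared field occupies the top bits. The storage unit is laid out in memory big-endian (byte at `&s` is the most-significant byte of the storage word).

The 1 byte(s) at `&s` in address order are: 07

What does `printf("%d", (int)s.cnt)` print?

[0]=0x07 (big-endian) → word 0x07
id:2 @ bit 6 → (0x07>>6)&0x3 = 0x0
chan:1 @ bit 5 → (0x07>>5)&0x1 = 0x0
rsvd:2 @ bit 3 → (0x07>>3)&0x3 = 0x0
flags:1 @ bit 2 → (0x07>>2)&0x1 = 0x1
cnt:2 @ bit 0 → (0x07>>0)&0x3 = 0x3  ←

3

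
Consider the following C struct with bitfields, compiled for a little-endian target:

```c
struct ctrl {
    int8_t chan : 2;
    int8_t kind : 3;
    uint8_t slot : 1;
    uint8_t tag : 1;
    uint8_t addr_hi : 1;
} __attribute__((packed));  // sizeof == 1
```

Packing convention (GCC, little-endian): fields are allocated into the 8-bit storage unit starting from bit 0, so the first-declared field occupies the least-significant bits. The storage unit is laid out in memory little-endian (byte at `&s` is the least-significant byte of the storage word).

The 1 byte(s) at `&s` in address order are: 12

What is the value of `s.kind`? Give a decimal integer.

[0]=0x12 (little-endian) → word 0x12
chan [0+:2] = (word>>0) & 0x3 = 2
kind [2+:3] = (word>>2) & 0x7 = 4  ←
slot [5+:1] = (word>>5) & 0x1 = 0
tag [6+:1] = (word>>6) & 0x1 = 0
addr_hi [7+:1] = (word>>7) & 0x1 = 0
kind signed 3b, MSB=1: 4 - 8 = -4

-4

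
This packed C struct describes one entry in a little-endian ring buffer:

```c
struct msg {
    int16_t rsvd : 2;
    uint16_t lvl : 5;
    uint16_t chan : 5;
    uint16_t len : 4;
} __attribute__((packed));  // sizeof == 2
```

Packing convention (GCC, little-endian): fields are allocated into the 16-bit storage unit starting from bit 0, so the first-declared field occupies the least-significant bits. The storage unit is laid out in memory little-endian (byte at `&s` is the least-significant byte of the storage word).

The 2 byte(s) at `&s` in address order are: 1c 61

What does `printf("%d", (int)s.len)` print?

[0]=0x1c [1]=0x61 (little-endian) → word 0x611c
rsvd [0+:2] = (word>>0) & 0x3 = 0
lvl [2+:5] = (word>>2) & 0x1f = 7
chan [7+:5] = (word>>7) & 0x1f = 2
len [12+:4] = (word>>12) & 0xf = 6  ←

6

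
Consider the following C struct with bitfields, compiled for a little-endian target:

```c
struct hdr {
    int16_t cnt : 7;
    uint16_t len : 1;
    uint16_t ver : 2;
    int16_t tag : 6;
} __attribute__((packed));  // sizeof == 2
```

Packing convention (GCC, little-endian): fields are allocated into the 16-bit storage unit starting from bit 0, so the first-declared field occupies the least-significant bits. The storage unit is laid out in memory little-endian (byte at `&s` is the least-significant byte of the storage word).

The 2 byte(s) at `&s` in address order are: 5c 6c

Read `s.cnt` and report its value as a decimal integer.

[0]=0x5c [1]=0x6c (little-endian) → word 0x6c5c
cnt:7 @ bit 0 → (0x6c5c>>0)&0x7f = 0x5c  ←
len:1 @ bit 7 → (0x6c5c>>7)&0x1 = 0x0
ver:2 @ bit 8 → (0x6c5c>>8)&0x3 = 0x0
tag:6 @ bit 10 → (0x6c5c>>10)&0x3f = 0x1b
cnt signed 7b, MSB=1: 92 - 128 = -36

-36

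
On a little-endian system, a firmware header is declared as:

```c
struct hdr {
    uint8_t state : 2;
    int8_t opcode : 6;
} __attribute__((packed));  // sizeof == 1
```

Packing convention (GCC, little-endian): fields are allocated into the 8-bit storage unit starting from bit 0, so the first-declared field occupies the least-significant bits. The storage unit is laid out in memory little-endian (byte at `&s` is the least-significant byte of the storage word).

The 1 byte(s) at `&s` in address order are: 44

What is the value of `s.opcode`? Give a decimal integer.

[0]=0x44 (little-endian) → word 0x44
state:2 @ bit 0 → (0x44>>0)&0x3 = 0x0
opcode:6 @ bit 2 → (0x44>>2)&0x3f = 0x11  ←
opcode signed 6b, MSB=0: value = 17

17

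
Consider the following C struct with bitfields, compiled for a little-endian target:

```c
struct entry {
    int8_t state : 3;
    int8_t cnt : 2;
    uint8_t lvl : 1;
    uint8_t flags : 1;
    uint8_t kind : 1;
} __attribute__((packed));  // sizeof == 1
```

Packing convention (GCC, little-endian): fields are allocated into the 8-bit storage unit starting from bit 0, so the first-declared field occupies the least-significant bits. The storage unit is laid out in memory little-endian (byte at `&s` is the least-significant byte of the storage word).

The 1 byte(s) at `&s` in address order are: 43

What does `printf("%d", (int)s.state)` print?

[0]=0x43 (little-endian) → word 0x43
state:3 @ bit 0 → (0x43>>0)&0x7 = 0x3  ←
cnt:2 @ bit 3 → (0x43>>3)&0x3 = 0x0
lvl:1 @ bit 5 → (0x43>>5)&0x1 = 0x0
flags:1 @ bit 6 → (0x43>>6)&0x1 = 0x1
kind:1 @ bit 7 → (0x43>>7)&0x1 = 0x0
state signed 3b, MSB=0: value = 3

3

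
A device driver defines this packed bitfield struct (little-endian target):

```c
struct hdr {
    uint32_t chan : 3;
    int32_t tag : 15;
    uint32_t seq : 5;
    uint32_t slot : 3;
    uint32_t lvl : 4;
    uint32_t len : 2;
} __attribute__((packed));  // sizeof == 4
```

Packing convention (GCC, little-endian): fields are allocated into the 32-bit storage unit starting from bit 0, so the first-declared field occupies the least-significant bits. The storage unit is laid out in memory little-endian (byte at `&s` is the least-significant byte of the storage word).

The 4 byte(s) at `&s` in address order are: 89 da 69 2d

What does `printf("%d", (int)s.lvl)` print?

[0]=0x89 [1]=0xda [2]=0x69 [3]=0x2d (little-endian) → word 0x2d69da89
chan [0+:3] = (word>>0) & 0x7 = 1
tag [3+:15] = (word>>3) & 0x7fff = 15185
seq [18+:5] = (word>>18) & 0x1f = 26
slot [23+:3] = (word>>23) & 0x7 = 2
lvl [26+:4] = (word>>26) & 0xf = 11  ←
len [30+:2] = (word>>30) & 0x3 = 0

11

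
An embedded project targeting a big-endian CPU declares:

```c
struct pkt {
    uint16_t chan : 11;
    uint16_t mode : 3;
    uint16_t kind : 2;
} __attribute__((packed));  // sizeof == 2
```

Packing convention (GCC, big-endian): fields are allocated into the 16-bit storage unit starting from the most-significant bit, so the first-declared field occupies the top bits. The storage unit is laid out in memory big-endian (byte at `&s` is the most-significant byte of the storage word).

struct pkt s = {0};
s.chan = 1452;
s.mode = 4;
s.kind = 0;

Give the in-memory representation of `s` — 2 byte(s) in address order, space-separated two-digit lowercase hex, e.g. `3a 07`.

b5 90

chan (11b) val=1452 bits=0x5ac at bit 5: 0xb580
mode (3b) val=4 bits=0x4 at bit 2: 0xb590
kind (2b) val=0 bits=0x0 at bit 0: 0xb590
word = 0xb590 → big-endian bytes:
  [0]=0xb5  [1]=0x90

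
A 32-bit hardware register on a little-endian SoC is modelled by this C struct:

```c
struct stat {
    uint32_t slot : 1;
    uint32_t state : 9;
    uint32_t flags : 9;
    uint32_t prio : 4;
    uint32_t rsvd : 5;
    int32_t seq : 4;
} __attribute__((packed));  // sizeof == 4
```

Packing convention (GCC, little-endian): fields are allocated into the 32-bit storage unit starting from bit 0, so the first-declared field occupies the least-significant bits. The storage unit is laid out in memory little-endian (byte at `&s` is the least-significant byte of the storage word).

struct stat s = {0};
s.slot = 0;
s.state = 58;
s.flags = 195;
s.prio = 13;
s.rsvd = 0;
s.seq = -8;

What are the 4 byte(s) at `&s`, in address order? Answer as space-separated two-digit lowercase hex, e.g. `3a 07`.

74 0c 6b 80

slot:1 = 0 → 0x0 << 0 → word 0x00000000
state:9 = 58 → 0x3a << 1 → word 0x00000074
flags:9 = 195 → 0xc3 << 10 → word 0x00030c74
prio:4 = 13 → 0xd << 19 → word 0x006b0c74
rsvd:5 = 0 → 0x0 << 23 → word 0x006b0c74
seq:4 = -8 → 0x8 << 28 → word 0x806b0c74
word = 0x806b0c74 → little-endian bytes:
  [0]=0x74  [1]=0x0c  [2]=0x6b  [3]=0x80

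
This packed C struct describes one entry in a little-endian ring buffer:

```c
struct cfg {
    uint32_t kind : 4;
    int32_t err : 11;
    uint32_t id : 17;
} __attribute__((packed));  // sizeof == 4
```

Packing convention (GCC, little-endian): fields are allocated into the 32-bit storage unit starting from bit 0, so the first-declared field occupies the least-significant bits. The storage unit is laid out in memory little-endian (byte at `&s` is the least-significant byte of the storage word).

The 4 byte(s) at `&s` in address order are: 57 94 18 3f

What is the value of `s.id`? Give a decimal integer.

[0]=0x57 [1]=0x94 [2]=0x18 [3]=0x3f (little-endian) → word 0x3f189457
kind:4 @ bit 0 → (0x3f189457>>0)&0xf = 0x7
err:11 @ bit 4 → (0x3f189457>>4)&0x7ff = 0x145
id:17 @ bit 15 → (0x3f189457>>15)&0x1ffff = 0x7e31  ←

32305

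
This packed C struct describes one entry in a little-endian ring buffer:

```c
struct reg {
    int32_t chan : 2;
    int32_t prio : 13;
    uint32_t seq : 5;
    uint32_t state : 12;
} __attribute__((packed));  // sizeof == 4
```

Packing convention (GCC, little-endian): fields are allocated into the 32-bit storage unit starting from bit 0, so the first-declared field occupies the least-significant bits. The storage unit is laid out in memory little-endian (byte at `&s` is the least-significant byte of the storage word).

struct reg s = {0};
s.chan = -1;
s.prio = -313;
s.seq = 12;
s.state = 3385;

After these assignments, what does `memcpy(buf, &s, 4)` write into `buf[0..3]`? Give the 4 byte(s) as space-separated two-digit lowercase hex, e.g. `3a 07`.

1f 7b 96 d3

[0+:2] chan=-1 & 0x3 = 0x3; word=0x00000003
[2+:13] prio=-313 & 0x1fff = 0x1ec7; word=0x00007b1f
[15+:5] seq=12 & 0x1f = 0xc; word=0x00067b1f
[20+:12] state=3385 & 0xfff = 0xd39; word=0xd3967b1f
word = 0xd3967b1f → little-endian bytes:
  [0]=0x1f  [1]=0x7b  [2]=0x96  [3]=0xd3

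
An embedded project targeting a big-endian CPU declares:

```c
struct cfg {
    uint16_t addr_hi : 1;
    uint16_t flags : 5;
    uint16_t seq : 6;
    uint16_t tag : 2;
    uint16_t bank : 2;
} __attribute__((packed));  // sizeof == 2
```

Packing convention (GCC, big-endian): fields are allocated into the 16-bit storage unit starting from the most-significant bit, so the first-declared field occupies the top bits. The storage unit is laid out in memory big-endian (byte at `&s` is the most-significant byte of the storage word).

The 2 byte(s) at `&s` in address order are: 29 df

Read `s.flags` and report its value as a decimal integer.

10

[0]=0x29 [1]=0xdf (big-endian) → word 0x29df
addr_hi:1 @ bit 15 → (0x29df>>15)&0x1 = 0x0
flags:5 @ bit 10 → (0x29df>>10)&0x1f = 0xa  ←
seq:6 @ bit 4 → (0x29df>>4)&0x3f = 0x1d
tag:2 @ bit 2 → (0x29df>>2)&0x3 = 0x3
bank:2 @ bit 0 → (0x29df>>0)&0x3 = 0x3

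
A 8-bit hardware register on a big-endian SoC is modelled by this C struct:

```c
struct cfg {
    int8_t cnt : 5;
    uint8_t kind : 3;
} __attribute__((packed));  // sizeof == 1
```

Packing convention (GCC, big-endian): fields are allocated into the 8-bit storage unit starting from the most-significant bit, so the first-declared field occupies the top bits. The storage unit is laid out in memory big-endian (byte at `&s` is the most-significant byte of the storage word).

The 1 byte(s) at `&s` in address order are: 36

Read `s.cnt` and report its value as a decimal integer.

6

[0]=0x36 (big-endian) → word 0x36
cnt [3+:5] = (word>>3) & 0x1f = 6  ←
kind [0+:3] = (word>>0) & 0x7 = 6
cnt signed 5b, MSB=0: value = 6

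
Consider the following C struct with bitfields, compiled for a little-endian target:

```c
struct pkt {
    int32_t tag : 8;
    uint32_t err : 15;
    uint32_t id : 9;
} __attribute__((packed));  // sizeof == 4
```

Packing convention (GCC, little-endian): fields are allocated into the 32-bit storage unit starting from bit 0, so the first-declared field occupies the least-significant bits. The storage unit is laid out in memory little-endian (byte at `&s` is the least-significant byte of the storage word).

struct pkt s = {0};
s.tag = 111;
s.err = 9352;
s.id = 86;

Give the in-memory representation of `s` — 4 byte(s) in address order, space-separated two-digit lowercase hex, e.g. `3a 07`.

tag:8 = 111 → 0x6f << 0 → word 0x0000006f
err:15 = 9352 → 0x2488 << 8 → word 0x0024886f
id:9 = 86 → 0x56 << 23 → word 0x2b24886f
word = 0x2b24886f → little-endian bytes:
  [0]=0x6f  [1]=0x88  [2]=0x24  [3]=0x2b

6f 88 24 2b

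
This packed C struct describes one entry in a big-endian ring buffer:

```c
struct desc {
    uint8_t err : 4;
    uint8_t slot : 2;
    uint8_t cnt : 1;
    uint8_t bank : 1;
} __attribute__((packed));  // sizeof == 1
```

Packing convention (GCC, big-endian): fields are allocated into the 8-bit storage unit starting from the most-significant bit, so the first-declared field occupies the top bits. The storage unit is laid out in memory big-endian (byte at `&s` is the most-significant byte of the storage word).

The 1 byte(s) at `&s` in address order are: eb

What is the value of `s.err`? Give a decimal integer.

[0]=0xeb (big-endian) → word 0xeb
err [4+:4] = (word>>4) & 0xf = 14  ←
slot [2+:2] = (word>>2) & 0x3 = 2
cnt [1+:1] = (word>>1) & 0x1 = 1
bank [0+:1] = (word>>0) & 0x1 = 1

14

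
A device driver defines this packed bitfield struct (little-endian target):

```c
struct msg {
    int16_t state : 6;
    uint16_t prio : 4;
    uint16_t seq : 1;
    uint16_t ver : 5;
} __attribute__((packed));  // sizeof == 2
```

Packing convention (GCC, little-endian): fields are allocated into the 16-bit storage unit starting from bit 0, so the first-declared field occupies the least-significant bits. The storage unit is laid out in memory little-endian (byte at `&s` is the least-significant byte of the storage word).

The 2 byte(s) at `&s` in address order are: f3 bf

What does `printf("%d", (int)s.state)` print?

-13

[0]=0xf3 [1]=0xbf (little-endian) → word 0xbff3
state:6 @ bit 0 → (0xbff3>>0)&0x3f = 0x33  ←
prio:4 @ bit 6 → (0xbff3>>6)&0xf = 0xf
seq:1 @ bit 10 → (0xbff3>>10)&0x1 = 0x1
ver:5 @ bit 11 → (0xbff3>>11)&0x1f = 0x17
state signed 6b, MSB=1: 51 - 64 = -13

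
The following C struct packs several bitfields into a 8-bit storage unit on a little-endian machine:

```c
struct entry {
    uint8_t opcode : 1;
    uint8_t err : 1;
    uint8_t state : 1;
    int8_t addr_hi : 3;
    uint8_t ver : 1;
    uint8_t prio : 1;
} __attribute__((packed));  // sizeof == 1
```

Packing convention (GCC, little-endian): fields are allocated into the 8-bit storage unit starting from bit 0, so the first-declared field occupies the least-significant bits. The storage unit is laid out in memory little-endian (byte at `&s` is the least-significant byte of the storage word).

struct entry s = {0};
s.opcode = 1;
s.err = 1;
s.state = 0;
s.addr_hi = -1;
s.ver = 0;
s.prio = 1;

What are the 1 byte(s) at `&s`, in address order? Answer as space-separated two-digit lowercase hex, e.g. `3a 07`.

bb

[0+:1] opcode=1 & 0x1 = 0x1; word=0x01
[1+:1] err=1 & 0x1 = 0x1; word=0x03
[2+:1] state=0 & 0x1 = 0x0; word=0x03
[3+:3] addr_hi=-1 & 0x7 = 0x7; word=0x3b
[6+:1] ver=0 & 0x1 = 0x0; word=0x3b
[7+:1] prio=1 & 0x1 = 0x1; word=0xbb
word = 0xbb → little-endian bytes:
  [0]=0xbb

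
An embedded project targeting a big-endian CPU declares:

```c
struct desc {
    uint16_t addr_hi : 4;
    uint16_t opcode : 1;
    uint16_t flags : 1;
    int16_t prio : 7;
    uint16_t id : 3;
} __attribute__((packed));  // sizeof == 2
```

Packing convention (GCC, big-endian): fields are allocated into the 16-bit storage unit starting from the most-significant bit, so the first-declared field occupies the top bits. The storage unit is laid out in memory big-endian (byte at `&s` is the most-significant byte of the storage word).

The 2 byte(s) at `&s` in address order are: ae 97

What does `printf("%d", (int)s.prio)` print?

-46

[0]=0xae [1]=0x97 (big-endian) → word 0xae97
addr_hi:4 @ bit 12 → (0xae97>>12)&0xf = 0xa
opcode:1 @ bit 11 → (0xae97>>11)&0x1 = 0x1
flags:1 @ bit 10 → (0xae97>>10)&0x1 = 0x1
prio:7 @ bit 3 → (0xae97>>3)&0x7f = 0x52  ←
id:3 @ bit 0 → (0xae97>>0)&0x7 = 0x7
prio signed 7b, MSB=1: 82 - 128 = -46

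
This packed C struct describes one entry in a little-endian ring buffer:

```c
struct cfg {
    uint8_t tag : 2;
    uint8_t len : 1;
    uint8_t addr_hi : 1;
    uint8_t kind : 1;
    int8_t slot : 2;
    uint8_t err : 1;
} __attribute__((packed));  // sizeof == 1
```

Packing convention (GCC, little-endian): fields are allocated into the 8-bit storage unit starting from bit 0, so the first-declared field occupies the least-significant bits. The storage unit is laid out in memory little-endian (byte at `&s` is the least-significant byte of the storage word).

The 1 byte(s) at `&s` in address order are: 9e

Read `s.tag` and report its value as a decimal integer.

2

[0]=0x9e (little-endian) → word 0x9e
tag [0+:2] = (word>>0) & 0x3 = 2  ←
len [2+:1] = (word>>2) & 0x1 = 1
addr_hi [3+:1] = (word>>3) & 0x1 = 1
kind [4+:1] = (word>>4) & 0x1 = 1
slot [5+:2] = (word>>5) & 0x3 = 0
err [7+:1] = (word>>7) & 0x1 = 1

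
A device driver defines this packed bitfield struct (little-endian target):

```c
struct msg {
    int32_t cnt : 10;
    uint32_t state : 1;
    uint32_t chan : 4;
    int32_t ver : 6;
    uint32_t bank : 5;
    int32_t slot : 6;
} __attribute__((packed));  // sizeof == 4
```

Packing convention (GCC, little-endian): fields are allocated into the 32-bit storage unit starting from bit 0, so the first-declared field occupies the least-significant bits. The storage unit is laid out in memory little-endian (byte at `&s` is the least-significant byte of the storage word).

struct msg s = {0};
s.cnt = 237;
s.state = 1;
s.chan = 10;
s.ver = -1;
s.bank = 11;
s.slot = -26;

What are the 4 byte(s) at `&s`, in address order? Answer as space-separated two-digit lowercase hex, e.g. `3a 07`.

cnt (10b) val=237 bits=0xed at bit 0: 0x000000ed
state (1b) val=1 bits=0x1 at bit 10: 0x000004ed
chan (4b) val=10 bits=0xa at bit 11: 0x000054ed
ver (6b) val=-1 bits=0x3f at bit 15: 0x001fd4ed
bank (5b) val=11 bits=0xb at bit 21: 0x017fd4ed
slot (6b) val=-26 bits=0x26 at bit 26: 0x997fd4ed
word = 0x997fd4ed → little-endian bytes:
  [0]=0xed  [1]=0xd4  [2]=0x7f  [3]=0x99

ed d4 7f 99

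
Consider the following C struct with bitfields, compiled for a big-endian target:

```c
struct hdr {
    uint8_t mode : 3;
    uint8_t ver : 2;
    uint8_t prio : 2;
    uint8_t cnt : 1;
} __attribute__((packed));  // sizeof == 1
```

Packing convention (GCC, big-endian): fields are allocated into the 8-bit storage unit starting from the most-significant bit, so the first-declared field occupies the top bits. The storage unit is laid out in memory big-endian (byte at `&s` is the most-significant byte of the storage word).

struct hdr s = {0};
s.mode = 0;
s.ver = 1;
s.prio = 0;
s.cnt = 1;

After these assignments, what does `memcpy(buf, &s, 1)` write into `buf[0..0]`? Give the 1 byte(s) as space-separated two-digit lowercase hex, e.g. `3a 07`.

09

[5+:3] mode=0 & 0x7 = 0x0; word=0x00
[3+:2] ver=1 & 0x3 = 0x1; word=0x08
[1+:2] prio=0 & 0x3 = 0x0; word=0x08
[0+:1] cnt=1 & 0x1 = 0x1; word=0x09
word = 0x09 → big-endian bytes:
  [0]=0x09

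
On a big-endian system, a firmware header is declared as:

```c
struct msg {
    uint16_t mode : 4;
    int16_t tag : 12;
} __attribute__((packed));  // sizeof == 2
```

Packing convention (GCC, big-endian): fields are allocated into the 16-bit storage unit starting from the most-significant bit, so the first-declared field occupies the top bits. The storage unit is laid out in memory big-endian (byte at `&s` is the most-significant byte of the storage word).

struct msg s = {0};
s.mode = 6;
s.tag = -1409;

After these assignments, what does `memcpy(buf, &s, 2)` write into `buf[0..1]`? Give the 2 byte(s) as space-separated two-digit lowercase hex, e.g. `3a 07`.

mode (4b) val=6 bits=0x6 at bit 12: 0x6000
tag (12b) val=-1409 bits=0xa7f at bit 0: 0x6a7f
word = 0x6a7f → big-endian bytes:
  [0]=0x6a  [1]=0x7f

6a 7f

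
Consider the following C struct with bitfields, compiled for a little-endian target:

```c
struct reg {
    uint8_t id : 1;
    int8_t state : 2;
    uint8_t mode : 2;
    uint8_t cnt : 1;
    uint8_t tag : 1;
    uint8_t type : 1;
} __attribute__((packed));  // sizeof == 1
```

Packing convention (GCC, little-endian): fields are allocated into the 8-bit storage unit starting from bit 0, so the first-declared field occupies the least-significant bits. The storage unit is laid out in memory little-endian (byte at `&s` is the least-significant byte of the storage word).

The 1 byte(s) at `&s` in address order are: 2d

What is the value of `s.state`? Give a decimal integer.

-2

[0]=0x2d (little-endian) → word 0x2d
id:1 @ bit 0 → (0x2d>>0)&0x1 = 0x1
state:2 @ bit 1 → (0x2d>>1)&0x3 = 0x2  ←
mode:2 @ bit 3 → (0x2d>>3)&0x3 = 0x1
cnt:1 @ bit 5 → (0x2d>>5)&0x1 = 0x1
tag:1 @ bit 6 → (0x2d>>6)&0x1 = 0x0
type:1 @ bit 7 → (0x2d>>7)&0x1 = 0x0
state signed 2b, MSB=1: 2 - 4 = -2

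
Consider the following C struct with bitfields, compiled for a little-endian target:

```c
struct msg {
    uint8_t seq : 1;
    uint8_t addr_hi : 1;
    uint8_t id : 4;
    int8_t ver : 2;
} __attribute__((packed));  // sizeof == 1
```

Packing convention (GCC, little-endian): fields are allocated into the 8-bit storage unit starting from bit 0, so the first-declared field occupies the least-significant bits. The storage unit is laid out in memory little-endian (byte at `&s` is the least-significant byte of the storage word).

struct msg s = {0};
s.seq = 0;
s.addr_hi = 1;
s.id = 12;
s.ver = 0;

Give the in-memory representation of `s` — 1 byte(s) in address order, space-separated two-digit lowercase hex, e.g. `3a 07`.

32

seq:1 = 0 → 0x0 << 0 → word 0x00
addr_hi:1 = 1 → 0x1 << 1 → word 0x02
id:4 = 12 → 0xc << 2 → word 0x32
ver:2 = 0 → 0x0 << 6 → word 0x32
word = 0x32 → little-endian bytes:
  [0]=0x32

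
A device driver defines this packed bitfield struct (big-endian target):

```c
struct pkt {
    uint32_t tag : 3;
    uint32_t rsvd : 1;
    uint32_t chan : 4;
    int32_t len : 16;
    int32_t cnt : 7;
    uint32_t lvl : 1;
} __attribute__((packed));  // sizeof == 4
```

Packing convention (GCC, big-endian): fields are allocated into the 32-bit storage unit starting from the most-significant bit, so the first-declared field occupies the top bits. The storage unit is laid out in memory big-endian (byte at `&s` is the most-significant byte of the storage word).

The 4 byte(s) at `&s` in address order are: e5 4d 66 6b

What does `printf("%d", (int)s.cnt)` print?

[0]=0xe5 [1]=0x4d [2]=0x66 [3]=0x6b (big-endian) → word 0xe54d666b
tag:3 @ bit 29 → (0xe54d666b>>29)&0x7 = 0x7
rsvd:1 @ bit 28 → (0xe54d666b>>28)&0x1 = 0x0
chan:4 @ bit 24 → (0xe54d666b>>24)&0xf = 0x5
len:16 @ bit 8 → (0xe54d666b>>8)&0xffff = 0x4d66
cnt:7 @ bit 1 → (0xe54d666b>>1)&0x7f = 0x35  ←
lvl:1 @ bit 0 → (0xe54d666b>>0)&0x1 = 0x1
cnt signed 7b, MSB=0: value = 53

53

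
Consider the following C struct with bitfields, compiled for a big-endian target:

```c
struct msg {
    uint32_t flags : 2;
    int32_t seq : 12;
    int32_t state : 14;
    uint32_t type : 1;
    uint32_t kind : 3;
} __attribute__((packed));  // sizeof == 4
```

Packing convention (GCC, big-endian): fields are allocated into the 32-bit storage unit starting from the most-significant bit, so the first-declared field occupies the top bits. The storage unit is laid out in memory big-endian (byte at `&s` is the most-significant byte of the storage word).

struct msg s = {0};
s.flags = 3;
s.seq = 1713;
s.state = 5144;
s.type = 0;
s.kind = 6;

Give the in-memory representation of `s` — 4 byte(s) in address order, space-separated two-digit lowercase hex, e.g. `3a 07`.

da c5 41 86

flags:2 = 3 → 0x3 << 30 → word 0xc0000000
seq:12 = 1713 → 0x6b1 << 18 → word 0xdac40000
state:14 = 5144 → 0x1418 << 4 → word 0xdac54180
type:1 = 0 → 0x0 << 3 → word 0xdac54180
kind:3 = 6 → 0x6 << 0 → word 0xdac54186
word = 0xdac54186 → big-endian bytes:
  [0]=0xda  [1]=0xc5  [2]=0x41  [3]=0x86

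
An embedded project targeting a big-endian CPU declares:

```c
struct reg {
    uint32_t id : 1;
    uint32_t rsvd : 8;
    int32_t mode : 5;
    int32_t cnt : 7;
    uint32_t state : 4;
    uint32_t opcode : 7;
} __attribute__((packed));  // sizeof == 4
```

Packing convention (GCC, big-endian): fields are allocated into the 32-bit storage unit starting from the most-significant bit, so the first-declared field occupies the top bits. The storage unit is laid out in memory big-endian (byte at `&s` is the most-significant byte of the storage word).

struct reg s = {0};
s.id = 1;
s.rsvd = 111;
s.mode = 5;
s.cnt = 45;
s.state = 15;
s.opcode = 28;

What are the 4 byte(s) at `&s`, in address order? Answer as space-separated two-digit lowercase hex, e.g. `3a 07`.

id (1b) val=1 bits=0x1 at bit 31: 0x80000000
rsvd (8b) val=111 bits=0x6f at bit 23: 0xb7800000
mode (5b) val=5 bits=0x5 at bit 18: 0xb7940000
cnt (7b) val=45 bits=0x2d at bit 11: 0xb7956800
state (4b) val=15 bits=0xf at bit 7: 0xb7956f80
opcode (7b) val=28 bits=0x1c at bit 0: 0xb7956f9c
word = 0xb7956f9c → big-endian bytes:
  [0]=0xb7  [1]=0x95  [2]=0x6f  [3]=0x9c

b7 95 6f 9c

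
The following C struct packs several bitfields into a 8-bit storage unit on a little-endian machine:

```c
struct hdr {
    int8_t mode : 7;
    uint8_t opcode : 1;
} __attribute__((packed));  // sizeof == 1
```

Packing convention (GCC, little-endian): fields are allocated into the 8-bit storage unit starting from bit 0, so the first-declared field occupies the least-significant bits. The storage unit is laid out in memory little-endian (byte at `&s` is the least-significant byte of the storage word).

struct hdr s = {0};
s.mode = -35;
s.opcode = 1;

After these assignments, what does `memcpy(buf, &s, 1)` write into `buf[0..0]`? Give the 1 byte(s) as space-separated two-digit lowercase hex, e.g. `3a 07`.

dd

[0+:7] mode=-35 & 0x7f = 0x5d; word=0x5d
[7+:1] opcode=1 & 0x1 = 0x1; word=0xdd
word = 0xdd → little-endian bytes:
  [0]=0xdd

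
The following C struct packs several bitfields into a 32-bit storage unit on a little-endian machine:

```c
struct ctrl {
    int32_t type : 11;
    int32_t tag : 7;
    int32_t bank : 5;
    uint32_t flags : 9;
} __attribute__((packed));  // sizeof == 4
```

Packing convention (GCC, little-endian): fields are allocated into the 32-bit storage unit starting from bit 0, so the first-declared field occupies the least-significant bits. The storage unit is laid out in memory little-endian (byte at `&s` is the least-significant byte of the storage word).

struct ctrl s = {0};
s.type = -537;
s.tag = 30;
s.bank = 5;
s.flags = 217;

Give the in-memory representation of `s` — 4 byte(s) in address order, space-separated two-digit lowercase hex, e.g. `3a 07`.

[0+:11] type=-537 & 0x7ff = 0x5e7; word=0x000005e7
[11+:7] tag=30 & 0x7f = 0x1e; word=0x0000f5e7
[18+:5] bank=5 & 0x1f = 0x5; word=0x0014f5e7
[23+:9] flags=217 & 0x1ff = 0xd9; word=0x6c94f5e7
word = 0x6c94f5e7 → little-endian bytes:
  [0]=0xe7  [1]=0xf5  [2]=0x94  [3]=0x6c

e7 f5 94 6c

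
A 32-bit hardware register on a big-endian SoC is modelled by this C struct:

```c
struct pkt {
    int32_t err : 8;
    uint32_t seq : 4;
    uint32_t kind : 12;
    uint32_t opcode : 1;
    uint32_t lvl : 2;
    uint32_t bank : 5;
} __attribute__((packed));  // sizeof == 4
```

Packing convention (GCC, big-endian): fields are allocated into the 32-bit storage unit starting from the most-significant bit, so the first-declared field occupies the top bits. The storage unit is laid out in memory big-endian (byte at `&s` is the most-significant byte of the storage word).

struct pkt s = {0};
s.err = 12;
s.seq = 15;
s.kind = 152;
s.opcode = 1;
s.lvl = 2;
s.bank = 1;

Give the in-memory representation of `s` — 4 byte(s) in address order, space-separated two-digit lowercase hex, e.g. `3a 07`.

0c f0 98 c1

err (8b) val=12 bits=0xc at bit 24: 0x0c000000
seq (4b) val=15 bits=0xf at bit 20: 0x0cf00000
kind (12b) val=152 bits=0x98 at bit 8: 0x0cf09800
opcode (1b) val=1 bits=0x1 at bit 7: 0x0cf09880
lvl (2b) val=2 bits=0x2 at bit 5: 0x0cf098c0
bank (5b) val=1 bits=0x1 at bit 0: 0x0cf098c1
word = 0x0cf098c1 → big-endian bytes:
  [0]=0x0c  [1]=0xf0  [2]=0x98  [3]=0xc1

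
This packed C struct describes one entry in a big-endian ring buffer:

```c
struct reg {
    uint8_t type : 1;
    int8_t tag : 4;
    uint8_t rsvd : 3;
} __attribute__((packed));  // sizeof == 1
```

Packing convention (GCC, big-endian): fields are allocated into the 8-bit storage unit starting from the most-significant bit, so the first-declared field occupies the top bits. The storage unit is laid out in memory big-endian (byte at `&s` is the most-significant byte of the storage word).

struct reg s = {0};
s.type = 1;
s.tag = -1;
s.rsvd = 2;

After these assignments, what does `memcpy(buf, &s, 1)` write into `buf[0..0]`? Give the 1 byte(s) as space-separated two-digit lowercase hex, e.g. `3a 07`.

fa

type:1 = 1 → 0x1 << 7 → word 0x80
tag:4 = -1 → 0xf << 3 → word 0xf8
rsvd:3 = 2 → 0x2 << 0 → word 0xfa
word = 0xfa → big-endian bytes:
  [0]=0xfa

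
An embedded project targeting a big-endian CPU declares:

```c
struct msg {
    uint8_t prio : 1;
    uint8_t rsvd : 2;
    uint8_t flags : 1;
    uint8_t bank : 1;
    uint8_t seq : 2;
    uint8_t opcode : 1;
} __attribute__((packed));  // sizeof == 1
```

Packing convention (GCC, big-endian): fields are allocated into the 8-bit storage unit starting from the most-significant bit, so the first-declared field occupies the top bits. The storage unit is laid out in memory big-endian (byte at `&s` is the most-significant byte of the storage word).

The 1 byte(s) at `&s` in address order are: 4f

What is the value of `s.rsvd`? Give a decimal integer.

2

[0]=0x4f (big-endian) → word 0x4f
prio:1 @ bit 7 → (0x4f>>7)&0x1 = 0x0
rsvd:2 @ bit 5 → (0x4f>>5)&0x3 = 0x2  ←
flags:1 @ bit 4 → (0x4f>>4)&0x1 = 0x0
bank:1 @ bit 3 → (0x4f>>3)&0x1 = 0x1
seq:2 @ bit 1 → (0x4f>>1)&0x3 = 0x3
opcode:1 @ bit 0 → (0x4f>>0)&0x1 = 0x1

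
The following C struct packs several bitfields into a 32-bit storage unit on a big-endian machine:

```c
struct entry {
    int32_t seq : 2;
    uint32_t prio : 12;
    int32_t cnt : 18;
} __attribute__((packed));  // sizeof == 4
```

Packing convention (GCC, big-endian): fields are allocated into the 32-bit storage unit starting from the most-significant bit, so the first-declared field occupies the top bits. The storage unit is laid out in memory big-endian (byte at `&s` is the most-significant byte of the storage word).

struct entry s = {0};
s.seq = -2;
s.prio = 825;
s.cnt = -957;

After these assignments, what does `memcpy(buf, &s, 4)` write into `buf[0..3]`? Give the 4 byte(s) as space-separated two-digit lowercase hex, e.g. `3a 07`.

8c e7 fc 43

[30+:2] seq=-2 & 0x3 = 0x2; word=0x80000000
[18+:12] prio=825 & 0xfff = 0x339; word=0x8ce40000
[0+:18] cnt=-957 & 0x3ffff = 0x3fc43; word=0x8ce7fc43
word = 0x8ce7fc43 → big-endian bytes:
  [0]=0x8c  [1]=0xe7  [2]=0xfc  [3]=0x43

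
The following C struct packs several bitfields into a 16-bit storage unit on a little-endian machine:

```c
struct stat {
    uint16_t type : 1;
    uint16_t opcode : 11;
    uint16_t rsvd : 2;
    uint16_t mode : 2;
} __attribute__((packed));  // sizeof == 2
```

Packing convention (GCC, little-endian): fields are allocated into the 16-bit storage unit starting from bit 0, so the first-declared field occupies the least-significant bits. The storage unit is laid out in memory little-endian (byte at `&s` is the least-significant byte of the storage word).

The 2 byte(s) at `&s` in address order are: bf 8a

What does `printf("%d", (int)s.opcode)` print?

[0]=0xbf [1]=0x8a (little-endian) → word 0x8abf
type [0+:1] = (word>>0) & 0x1 = 1
opcode [1+:11] = (word>>1) & 0x7ff = 1375  ←
rsvd [12+:2] = (word>>12) & 0x3 = 0
mode [14+:2] = (word>>14) & 0x3 = 2

1375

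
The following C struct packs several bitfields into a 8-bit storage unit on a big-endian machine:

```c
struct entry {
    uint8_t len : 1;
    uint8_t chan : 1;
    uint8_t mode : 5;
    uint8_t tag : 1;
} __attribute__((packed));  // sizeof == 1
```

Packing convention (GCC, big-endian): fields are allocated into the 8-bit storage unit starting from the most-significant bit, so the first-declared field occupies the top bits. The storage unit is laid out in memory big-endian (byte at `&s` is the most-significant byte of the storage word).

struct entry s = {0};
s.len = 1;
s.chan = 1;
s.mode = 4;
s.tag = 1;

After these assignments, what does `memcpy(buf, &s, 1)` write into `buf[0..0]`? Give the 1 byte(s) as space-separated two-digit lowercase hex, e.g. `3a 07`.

len:1 = 1 → 0x1 << 7 → word 0x80
chan:1 = 1 → 0x1 << 6 → word 0xc0
mode:5 = 4 → 0x4 << 1 → word 0xc8
tag:1 = 1 → 0x1 << 0 → word 0xc9
word = 0xc9 → big-endian bytes:
  [0]=0xc9

c9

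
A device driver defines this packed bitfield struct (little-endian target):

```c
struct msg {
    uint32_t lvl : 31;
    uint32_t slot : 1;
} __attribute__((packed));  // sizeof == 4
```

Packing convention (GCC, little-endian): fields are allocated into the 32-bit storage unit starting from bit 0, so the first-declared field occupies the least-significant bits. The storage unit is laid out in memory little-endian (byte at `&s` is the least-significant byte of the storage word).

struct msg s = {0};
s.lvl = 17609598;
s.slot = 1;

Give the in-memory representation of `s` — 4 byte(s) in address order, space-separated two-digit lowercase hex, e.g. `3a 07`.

7e b3 0c 81

[0+:31] lvl=17609598 & 0x7fffffff = 0x10cb37e; word=0x010cb37e
[31+:1] slot=1 & 0x1 = 0x1; word=0x810cb37e
word = 0x810cb37e → little-endian bytes:
  [0]=0x7e  [1]=0xb3  [2]=0x0c  [3]=0x81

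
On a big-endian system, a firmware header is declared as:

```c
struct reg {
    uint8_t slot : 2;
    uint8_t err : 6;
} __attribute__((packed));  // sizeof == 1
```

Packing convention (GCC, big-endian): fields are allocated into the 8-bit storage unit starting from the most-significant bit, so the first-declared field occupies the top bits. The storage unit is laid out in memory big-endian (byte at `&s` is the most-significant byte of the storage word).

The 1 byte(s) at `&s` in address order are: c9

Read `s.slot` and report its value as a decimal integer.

3

[0]=0xc9 (big-endian) → word 0xc9
slot [6+:2] = (word>>6) & 0x3 = 3  ←
err [0+:6] = (word>>0) & 0x3f = 9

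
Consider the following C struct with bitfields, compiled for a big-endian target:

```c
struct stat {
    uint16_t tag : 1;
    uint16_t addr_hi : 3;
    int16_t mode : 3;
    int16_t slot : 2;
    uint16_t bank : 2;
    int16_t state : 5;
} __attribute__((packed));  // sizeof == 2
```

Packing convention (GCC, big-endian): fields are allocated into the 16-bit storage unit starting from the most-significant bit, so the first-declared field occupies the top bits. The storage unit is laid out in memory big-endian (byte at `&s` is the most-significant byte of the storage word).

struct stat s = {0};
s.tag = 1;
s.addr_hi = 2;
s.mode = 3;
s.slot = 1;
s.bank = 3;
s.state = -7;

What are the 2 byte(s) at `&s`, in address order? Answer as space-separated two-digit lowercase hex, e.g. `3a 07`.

a6 f9

tag:1 = 1 → 0x1 << 15 → word 0x8000
addr_hi:3 = 2 → 0x2 << 12 → word 0xa000
mode:3 = 3 → 0x3 << 9 → word 0xa600
slot:2 = 1 → 0x1 << 7 → word 0xa680
bank:2 = 3 → 0x3 << 5 → word 0xa6e0
state:5 = -7 → 0x19 << 0 → word 0xa6f9
word = 0xa6f9 → big-endian bytes:
  [0]=0xa6  [1]=0xf9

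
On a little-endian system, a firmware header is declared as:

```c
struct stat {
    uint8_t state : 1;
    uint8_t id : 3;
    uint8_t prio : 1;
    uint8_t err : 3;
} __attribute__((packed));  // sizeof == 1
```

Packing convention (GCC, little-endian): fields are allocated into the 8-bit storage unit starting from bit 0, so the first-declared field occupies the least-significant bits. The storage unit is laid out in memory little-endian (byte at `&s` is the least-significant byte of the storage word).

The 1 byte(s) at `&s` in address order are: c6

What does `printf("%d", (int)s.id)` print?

[0]=0xc6 (little-endian) → word 0xc6
state:1 @ bit 0 → (0xc6>>0)&0x1 = 0x0
id:3 @ bit 1 → (0xc6>>1)&0x7 = 0x3  ←
prio:1 @ bit 4 → (0xc6>>4)&0x1 = 0x0
err:3 @ bit 5 → (0xc6>>5)&0x7 = 0x6

3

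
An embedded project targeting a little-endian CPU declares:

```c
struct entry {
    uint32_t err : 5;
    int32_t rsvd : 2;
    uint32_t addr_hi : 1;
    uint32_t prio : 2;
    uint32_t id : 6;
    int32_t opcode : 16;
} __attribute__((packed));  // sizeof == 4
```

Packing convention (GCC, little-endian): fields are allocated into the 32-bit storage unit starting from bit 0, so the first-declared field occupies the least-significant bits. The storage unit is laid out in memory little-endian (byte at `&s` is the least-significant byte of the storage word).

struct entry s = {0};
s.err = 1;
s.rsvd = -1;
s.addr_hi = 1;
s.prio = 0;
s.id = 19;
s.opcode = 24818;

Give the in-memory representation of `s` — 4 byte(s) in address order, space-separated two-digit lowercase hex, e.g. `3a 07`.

e1 4c f2 60

err:5 = 1 → 0x1 << 0 → word 0x00000001
rsvd:2 = -1 → 0x3 << 5 → word 0x00000061
addr_hi:1 = 1 → 0x1 << 7 → word 0x000000e1
prio:2 = 0 → 0x0 << 8 → word 0x000000e1
id:6 = 19 → 0x13 << 10 → word 0x00004ce1
opcode:16 = 24818 → 0x60f2 << 16 → word 0x60f24ce1
word = 0x60f24ce1 → little-endian bytes:
  [0]=0xe1  [1]=0x4c  [2]=0xf2  [3]=0x60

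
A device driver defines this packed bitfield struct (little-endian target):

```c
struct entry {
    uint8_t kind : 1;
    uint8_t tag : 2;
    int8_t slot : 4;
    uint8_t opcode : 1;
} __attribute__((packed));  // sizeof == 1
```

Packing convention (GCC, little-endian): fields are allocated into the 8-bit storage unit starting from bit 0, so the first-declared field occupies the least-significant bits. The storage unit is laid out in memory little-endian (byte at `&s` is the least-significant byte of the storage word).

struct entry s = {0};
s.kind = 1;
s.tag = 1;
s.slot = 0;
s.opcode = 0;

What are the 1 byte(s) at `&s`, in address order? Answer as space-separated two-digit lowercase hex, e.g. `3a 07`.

kind:1 = 1 → 0x1 << 0 → word 0x01
tag:2 = 1 → 0x1 << 1 → word 0x03
slot:4 = 0 → 0x0 << 3 → word 0x03
opcode:1 = 0 → 0x0 << 7 → word 0x03
word = 0x03 → little-endian bytes:
  [0]=0x03

03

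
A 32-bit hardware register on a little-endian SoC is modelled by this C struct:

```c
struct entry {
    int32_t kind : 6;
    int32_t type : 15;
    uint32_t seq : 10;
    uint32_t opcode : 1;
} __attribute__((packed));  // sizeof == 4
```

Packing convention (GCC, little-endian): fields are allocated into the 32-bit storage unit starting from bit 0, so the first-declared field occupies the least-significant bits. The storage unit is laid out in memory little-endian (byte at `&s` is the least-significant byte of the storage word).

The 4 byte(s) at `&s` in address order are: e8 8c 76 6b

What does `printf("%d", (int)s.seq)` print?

[0]=0xe8 [1]=0x8c [2]=0x76 [3]=0x6b (little-endian) → word 0x6b768ce8
kind:6 @ bit 0 → (0x6b768ce8>>0)&0x3f = 0x28
type:15 @ bit 6 → (0x6b768ce8>>6)&0x7fff = 0x5a33
seq:10 @ bit 21 → (0x6b768ce8>>21)&0x3ff = 0x35b  ←
opcode:1 @ bit 31 → (0x6b768ce8>>31)&0x1 = 0x0

859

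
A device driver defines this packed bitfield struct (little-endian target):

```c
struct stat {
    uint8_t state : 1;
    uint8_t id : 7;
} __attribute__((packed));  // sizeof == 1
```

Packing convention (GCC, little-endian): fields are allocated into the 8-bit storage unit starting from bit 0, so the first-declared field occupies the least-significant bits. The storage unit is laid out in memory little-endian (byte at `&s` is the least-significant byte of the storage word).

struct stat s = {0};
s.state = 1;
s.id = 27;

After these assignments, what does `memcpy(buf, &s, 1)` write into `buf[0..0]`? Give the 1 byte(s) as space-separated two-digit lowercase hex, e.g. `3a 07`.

37

[0+:1] state=1 & 0x1 = 0x1; word=0x01
[1+:7] id=27 & 0x7f = 0x1b; word=0x37
word = 0x37 → little-endian bytes:
  [0]=0x37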